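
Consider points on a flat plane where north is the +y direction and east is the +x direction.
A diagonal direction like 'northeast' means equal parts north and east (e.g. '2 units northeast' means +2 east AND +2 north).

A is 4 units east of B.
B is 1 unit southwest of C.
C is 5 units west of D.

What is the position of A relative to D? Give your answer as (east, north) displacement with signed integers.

Answer: A is at (east=-2, north=-1) relative to D.

Derivation:
Place D at the origin (east=0, north=0).
  C is 5 units west of D: delta (east=-5, north=+0); C at (east=-5, north=0).
  B is 1 unit southwest of C: delta (east=-1, north=-1); B at (east=-6, north=-1).
  A is 4 units east of B: delta (east=+4, north=+0); A at (east=-2, north=-1).
Therefore A relative to D: (east=-2, north=-1).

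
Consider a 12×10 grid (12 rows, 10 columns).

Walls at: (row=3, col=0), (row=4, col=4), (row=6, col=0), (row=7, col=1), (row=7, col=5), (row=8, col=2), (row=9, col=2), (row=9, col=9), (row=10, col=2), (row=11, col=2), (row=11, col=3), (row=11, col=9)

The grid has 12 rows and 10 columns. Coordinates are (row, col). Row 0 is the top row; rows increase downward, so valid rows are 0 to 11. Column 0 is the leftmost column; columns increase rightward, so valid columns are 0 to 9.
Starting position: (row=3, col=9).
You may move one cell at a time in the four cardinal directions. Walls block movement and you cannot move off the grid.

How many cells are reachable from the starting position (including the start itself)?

Answer: Reachable cells: 99

Derivation:
BFS flood-fill from (row=3, col=9):
  Distance 0: (row=3, col=9)
  Distance 1: (row=2, col=9), (row=3, col=8), (row=4, col=9)
  Distance 2: (row=1, col=9), (row=2, col=8), (row=3, col=7), (row=4, col=8), (row=5, col=9)
  Distance 3: (row=0, col=9), (row=1, col=8), (row=2, col=7), (row=3, col=6), (row=4, col=7), (row=5, col=8), (row=6, col=9)
  Distance 4: (row=0, col=8), (row=1, col=7), (row=2, col=6), (row=3, col=5), (row=4, col=6), (row=5, col=7), (row=6, col=8), (row=7, col=9)
  Distance 5: (row=0, col=7), (row=1, col=6), (row=2, col=5), (row=3, col=4), (row=4, col=5), (row=5, col=6), (row=6, col=7), (row=7, col=8), (row=8, col=9)
  Distance 6: (row=0, col=6), (row=1, col=5), (row=2, col=4), (row=3, col=3), (row=5, col=5), (row=6, col=6), (row=7, col=7), (row=8, col=8)
  Distance 7: (row=0, col=5), (row=1, col=4), (row=2, col=3), (row=3, col=2), (row=4, col=3), (row=5, col=4), (row=6, col=5), (row=7, col=6), (row=8, col=7), (row=9, col=8)
  Distance 8: (row=0, col=4), (row=1, col=3), (row=2, col=2), (row=3, col=1), (row=4, col=2), (row=5, col=3), (row=6, col=4), (row=8, col=6), (row=9, col=7), (row=10, col=8)
  Distance 9: (row=0, col=3), (row=1, col=2), (row=2, col=1), (row=4, col=1), (row=5, col=2), (row=6, col=3), (row=7, col=4), (row=8, col=5), (row=9, col=6), (row=10, col=7), (row=10, col=9), (row=11, col=8)
  Distance 10: (row=0, col=2), (row=1, col=1), (row=2, col=0), (row=4, col=0), (row=5, col=1), (row=6, col=2), (row=7, col=3), (row=8, col=4), (row=9, col=5), (row=10, col=6), (row=11, col=7)
  Distance 11: (row=0, col=1), (row=1, col=0), (row=5, col=0), (row=6, col=1), (row=7, col=2), (row=8, col=3), (row=9, col=4), (row=10, col=5), (row=11, col=6)
  Distance 12: (row=0, col=0), (row=9, col=3), (row=10, col=4), (row=11, col=5)
  Distance 13: (row=10, col=3), (row=11, col=4)
Total reachable: 99 (grid has 108 open cells total)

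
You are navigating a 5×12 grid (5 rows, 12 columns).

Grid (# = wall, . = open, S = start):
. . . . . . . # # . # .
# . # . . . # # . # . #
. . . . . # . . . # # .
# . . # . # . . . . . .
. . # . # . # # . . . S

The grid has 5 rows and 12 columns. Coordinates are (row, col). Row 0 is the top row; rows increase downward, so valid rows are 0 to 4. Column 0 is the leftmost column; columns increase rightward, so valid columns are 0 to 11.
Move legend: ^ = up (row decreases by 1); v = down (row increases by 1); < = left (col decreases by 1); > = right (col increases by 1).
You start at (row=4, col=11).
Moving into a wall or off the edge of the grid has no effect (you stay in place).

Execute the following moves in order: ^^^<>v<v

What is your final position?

Answer: Final position: (row=4, col=10)

Derivation:
Start: (row=4, col=11)
  ^ (up): (row=4, col=11) -> (row=3, col=11)
  ^ (up): (row=3, col=11) -> (row=2, col=11)
  ^ (up): blocked, stay at (row=2, col=11)
  < (left): blocked, stay at (row=2, col=11)
  > (right): blocked, stay at (row=2, col=11)
  v (down): (row=2, col=11) -> (row=3, col=11)
  < (left): (row=3, col=11) -> (row=3, col=10)
  v (down): (row=3, col=10) -> (row=4, col=10)
Final: (row=4, col=10)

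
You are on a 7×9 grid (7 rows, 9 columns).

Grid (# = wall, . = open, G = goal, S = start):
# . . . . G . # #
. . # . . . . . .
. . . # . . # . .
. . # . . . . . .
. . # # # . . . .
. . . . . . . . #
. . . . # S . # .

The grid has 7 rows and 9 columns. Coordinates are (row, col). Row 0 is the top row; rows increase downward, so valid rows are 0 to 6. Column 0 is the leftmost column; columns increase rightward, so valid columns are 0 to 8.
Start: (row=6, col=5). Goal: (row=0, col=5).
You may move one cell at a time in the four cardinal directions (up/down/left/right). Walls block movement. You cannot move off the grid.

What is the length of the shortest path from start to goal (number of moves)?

Answer: Shortest path length: 6

Derivation:
BFS from (row=6, col=5) until reaching (row=0, col=5):
  Distance 0: (row=6, col=5)
  Distance 1: (row=5, col=5), (row=6, col=6)
  Distance 2: (row=4, col=5), (row=5, col=4), (row=5, col=6)
  Distance 3: (row=3, col=5), (row=4, col=6), (row=5, col=3), (row=5, col=7)
  Distance 4: (row=2, col=5), (row=3, col=4), (row=3, col=6), (row=4, col=7), (row=5, col=2), (row=6, col=3)
  Distance 5: (row=1, col=5), (row=2, col=4), (row=3, col=3), (row=3, col=7), (row=4, col=8), (row=5, col=1), (row=6, col=2)
  Distance 6: (row=0, col=5), (row=1, col=4), (row=1, col=6), (row=2, col=7), (row=3, col=8), (row=4, col=1), (row=5, col=0), (row=6, col=1)  <- goal reached here
One shortest path (6 moves): (row=6, col=5) -> (row=5, col=5) -> (row=4, col=5) -> (row=3, col=5) -> (row=2, col=5) -> (row=1, col=5) -> (row=0, col=5)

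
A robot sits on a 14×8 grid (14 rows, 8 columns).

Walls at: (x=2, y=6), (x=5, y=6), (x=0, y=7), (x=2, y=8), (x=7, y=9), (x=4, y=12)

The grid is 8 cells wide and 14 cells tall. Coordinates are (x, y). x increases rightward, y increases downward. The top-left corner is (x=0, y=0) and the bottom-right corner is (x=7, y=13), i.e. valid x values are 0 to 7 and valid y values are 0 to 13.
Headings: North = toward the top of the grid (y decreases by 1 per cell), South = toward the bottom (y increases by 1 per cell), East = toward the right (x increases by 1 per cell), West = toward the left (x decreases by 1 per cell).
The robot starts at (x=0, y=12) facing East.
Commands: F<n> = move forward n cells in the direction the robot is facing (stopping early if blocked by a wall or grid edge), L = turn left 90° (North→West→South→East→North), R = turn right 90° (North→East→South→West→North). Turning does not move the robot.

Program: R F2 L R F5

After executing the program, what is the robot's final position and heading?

Start: (x=0, y=12), facing East
  R: turn right, now facing South
  F2: move forward 1/2 (blocked), now at (x=0, y=13)
  L: turn left, now facing East
  R: turn right, now facing South
  F5: move forward 0/5 (blocked), now at (x=0, y=13)
Final: (x=0, y=13), facing South

Answer: Final position: (x=0, y=13), facing South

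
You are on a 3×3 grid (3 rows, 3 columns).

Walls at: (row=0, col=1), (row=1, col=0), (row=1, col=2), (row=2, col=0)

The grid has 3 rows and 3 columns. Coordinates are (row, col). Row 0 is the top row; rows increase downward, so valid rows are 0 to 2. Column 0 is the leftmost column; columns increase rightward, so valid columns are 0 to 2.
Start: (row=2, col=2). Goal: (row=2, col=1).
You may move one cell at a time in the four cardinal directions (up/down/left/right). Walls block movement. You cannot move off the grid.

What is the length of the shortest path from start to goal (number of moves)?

Answer: Shortest path length: 1

Derivation:
BFS from (row=2, col=2) until reaching (row=2, col=1):
  Distance 0: (row=2, col=2)
  Distance 1: (row=2, col=1)  <- goal reached here
One shortest path (1 moves): (row=2, col=2) -> (row=2, col=1)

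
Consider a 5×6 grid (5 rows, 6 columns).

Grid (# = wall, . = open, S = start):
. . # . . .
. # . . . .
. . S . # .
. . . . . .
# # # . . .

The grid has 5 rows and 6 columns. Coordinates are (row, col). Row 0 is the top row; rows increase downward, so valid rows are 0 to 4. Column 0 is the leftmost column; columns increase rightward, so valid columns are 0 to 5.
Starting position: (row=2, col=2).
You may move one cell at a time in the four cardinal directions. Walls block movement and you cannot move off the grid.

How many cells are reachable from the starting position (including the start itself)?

BFS flood-fill from (row=2, col=2):
  Distance 0: (row=2, col=2)
  Distance 1: (row=1, col=2), (row=2, col=1), (row=2, col=3), (row=3, col=2)
  Distance 2: (row=1, col=3), (row=2, col=0), (row=3, col=1), (row=3, col=3)
  Distance 3: (row=0, col=3), (row=1, col=0), (row=1, col=4), (row=3, col=0), (row=3, col=4), (row=4, col=3)
  Distance 4: (row=0, col=0), (row=0, col=4), (row=1, col=5), (row=3, col=5), (row=4, col=4)
  Distance 5: (row=0, col=1), (row=0, col=5), (row=2, col=5), (row=4, col=5)
Total reachable: 24 (grid has 24 open cells total)

Answer: Reachable cells: 24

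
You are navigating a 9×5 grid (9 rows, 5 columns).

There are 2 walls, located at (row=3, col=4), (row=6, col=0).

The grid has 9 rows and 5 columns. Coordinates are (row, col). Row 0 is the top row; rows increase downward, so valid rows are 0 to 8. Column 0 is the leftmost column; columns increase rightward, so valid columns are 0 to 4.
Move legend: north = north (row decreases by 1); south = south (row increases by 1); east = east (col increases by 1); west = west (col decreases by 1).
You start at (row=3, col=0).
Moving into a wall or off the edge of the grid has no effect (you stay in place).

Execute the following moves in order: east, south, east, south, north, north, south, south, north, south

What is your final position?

Start: (row=3, col=0)
  east (east): (row=3, col=0) -> (row=3, col=1)
  south (south): (row=3, col=1) -> (row=4, col=1)
  east (east): (row=4, col=1) -> (row=4, col=2)
  south (south): (row=4, col=2) -> (row=5, col=2)
  north (north): (row=5, col=2) -> (row=4, col=2)
  north (north): (row=4, col=2) -> (row=3, col=2)
  south (south): (row=3, col=2) -> (row=4, col=2)
  south (south): (row=4, col=2) -> (row=5, col=2)
  north (north): (row=5, col=2) -> (row=4, col=2)
  south (south): (row=4, col=2) -> (row=5, col=2)
Final: (row=5, col=2)

Answer: Final position: (row=5, col=2)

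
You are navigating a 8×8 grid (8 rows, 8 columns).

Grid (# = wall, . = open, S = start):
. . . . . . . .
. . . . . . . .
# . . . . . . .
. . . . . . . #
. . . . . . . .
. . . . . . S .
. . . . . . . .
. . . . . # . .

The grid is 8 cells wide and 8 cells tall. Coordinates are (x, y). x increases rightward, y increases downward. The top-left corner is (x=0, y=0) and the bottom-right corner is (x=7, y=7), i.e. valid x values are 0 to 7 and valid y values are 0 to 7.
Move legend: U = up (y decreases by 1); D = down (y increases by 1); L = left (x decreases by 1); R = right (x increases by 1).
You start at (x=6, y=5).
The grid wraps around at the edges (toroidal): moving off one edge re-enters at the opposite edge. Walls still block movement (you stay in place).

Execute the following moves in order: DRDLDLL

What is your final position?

Answer: Final position: (x=4, y=0)

Derivation:
Start: (x=6, y=5)
  D (down): (x=6, y=5) -> (x=6, y=6)
  R (right): (x=6, y=6) -> (x=7, y=6)
  D (down): (x=7, y=6) -> (x=7, y=7)
  L (left): (x=7, y=7) -> (x=6, y=7)
  D (down): (x=6, y=7) -> (x=6, y=0)
  L (left): (x=6, y=0) -> (x=5, y=0)
  L (left): (x=5, y=0) -> (x=4, y=0)
Final: (x=4, y=0)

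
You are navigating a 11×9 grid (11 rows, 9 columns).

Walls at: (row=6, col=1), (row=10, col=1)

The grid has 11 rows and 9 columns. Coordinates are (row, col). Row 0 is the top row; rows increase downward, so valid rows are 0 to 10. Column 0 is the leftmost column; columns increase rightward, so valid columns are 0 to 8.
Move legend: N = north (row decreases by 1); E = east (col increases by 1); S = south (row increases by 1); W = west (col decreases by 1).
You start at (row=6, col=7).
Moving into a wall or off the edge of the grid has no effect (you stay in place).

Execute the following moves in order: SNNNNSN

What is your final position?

Start: (row=6, col=7)
  S (south): (row=6, col=7) -> (row=7, col=7)
  N (north): (row=7, col=7) -> (row=6, col=7)
  N (north): (row=6, col=7) -> (row=5, col=7)
  N (north): (row=5, col=7) -> (row=4, col=7)
  N (north): (row=4, col=7) -> (row=3, col=7)
  S (south): (row=3, col=7) -> (row=4, col=7)
  N (north): (row=4, col=7) -> (row=3, col=7)
Final: (row=3, col=7)

Answer: Final position: (row=3, col=7)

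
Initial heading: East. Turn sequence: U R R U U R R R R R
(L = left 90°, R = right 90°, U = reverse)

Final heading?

Start: East
  U (U-turn (180°)) -> West
  R (right (90° clockwise)) -> North
  R (right (90° clockwise)) -> East
  U (U-turn (180°)) -> West
  U (U-turn (180°)) -> East
  R (right (90° clockwise)) -> South
  R (right (90° clockwise)) -> West
  R (right (90° clockwise)) -> North
  R (right (90° clockwise)) -> East
  R (right (90° clockwise)) -> South
Final: South

Answer: Final heading: South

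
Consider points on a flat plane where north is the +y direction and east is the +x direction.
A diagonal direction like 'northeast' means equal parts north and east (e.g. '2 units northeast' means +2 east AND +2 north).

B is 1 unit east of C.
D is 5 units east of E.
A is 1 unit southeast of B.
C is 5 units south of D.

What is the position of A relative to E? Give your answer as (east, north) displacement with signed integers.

Place E at the origin (east=0, north=0).
  D is 5 units east of E: delta (east=+5, north=+0); D at (east=5, north=0).
  C is 5 units south of D: delta (east=+0, north=-5); C at (east=5, north=-5).
  B is 1 unit east of C: delta (east=+1, north=+0); B at (east=6, north=-5).
  A is 1 unit southeast of B: delta (east=+1, north=-1); A at (east=7, north=-6).
Therefore A relative to E: (east=7, north=-6).

Answer: A is at (east=7, north=-6) relative to E.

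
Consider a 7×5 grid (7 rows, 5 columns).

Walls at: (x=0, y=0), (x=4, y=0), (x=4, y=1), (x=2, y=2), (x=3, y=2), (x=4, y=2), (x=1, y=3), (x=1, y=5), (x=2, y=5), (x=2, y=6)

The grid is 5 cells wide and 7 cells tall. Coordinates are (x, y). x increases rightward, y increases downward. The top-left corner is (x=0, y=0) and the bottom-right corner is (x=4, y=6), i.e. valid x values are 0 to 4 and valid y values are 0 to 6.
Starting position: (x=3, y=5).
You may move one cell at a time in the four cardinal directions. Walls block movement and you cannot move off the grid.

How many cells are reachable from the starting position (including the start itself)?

BFS flood-fill from (x=3, y=5):
  Distance 0: (x=3, y=5)
  Distance 1: (x=3, y=4), (x=4, y=5), (x=3, y=6)
  Distance 2: (x=3, y=3), (x=2, y=4), (x=4, y=4), (x=4, y=6)
  Distance 3: (x=2, y=3), (x=4, y=3), (x=1, y=4)
  Distance 4: (x=0, y=4)
  Distance 5: (x=0, y=3), (x=0, y=5)
  Distance 6: (x=0, y=2), (x=0, y=6)
  Distance 7: (x=0, y=1), (x=1, y=2), (x=1, y=6)
  Distance 8: (x=1, y=1)
  Distance 9: (x=1, y=0), (x=2, y=1)
  Distance 10: (x=2, y=0), (x=3, y=1)
  Distance 11: (x=3, y=0)
Total reachable: 25 (grid has 25 open cells total)

Answer: Reachable cells: 25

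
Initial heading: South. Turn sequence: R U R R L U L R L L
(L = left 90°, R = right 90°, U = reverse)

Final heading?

Start: South
  R (right (90° clockwise)) -> West
  U (U-turn (180°)) -> East
  R (right (90° clockwise)) -> South
  R (right (90° clockwise)) -> West
  L (left (90° counter-clockwise)) -> South
  U (U-turn (180°)) -> North
  L (left (90° counter-clockwise)) -> West
  R (right (90° clockwise)) -> North
  L (left (90° counter-clockwise)) -> West
  L (left (90° counter-clockwise)) -> South
Final: South

Answer: Final heading: South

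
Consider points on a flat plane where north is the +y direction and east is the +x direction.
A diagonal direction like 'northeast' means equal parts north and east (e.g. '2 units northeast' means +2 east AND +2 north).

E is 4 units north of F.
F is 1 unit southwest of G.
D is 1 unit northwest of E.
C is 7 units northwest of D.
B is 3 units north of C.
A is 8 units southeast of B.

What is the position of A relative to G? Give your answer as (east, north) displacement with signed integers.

Answer: A is at (east=-1, north=6) relative to G.

Derivation:
Place G at the origin (east=0, north=0).
  F is 1 unit southwest of G: delta (east=-1, north=-1); F at (east=-1, north=-1).
  E is 4 units north of F: delta (east=+0, north=+4); E at (east=-1, north=3).
  D is 1 unit northwest of E: delta (east=-1, north=+1); D at (east=-2, north=4).
  C is 7 units northwest of D: delta (east=-7, north=+7); C at (east=-9, north=11).
  B is 3 units north of C: delta (east=+0, north=+3); B at (east=-9, north=14).
  A is 8 units southeast of B: delta (east=+8, north=-8); A at (east=-1, north=6).
Therefore A relative to G: (east=-1, north=6).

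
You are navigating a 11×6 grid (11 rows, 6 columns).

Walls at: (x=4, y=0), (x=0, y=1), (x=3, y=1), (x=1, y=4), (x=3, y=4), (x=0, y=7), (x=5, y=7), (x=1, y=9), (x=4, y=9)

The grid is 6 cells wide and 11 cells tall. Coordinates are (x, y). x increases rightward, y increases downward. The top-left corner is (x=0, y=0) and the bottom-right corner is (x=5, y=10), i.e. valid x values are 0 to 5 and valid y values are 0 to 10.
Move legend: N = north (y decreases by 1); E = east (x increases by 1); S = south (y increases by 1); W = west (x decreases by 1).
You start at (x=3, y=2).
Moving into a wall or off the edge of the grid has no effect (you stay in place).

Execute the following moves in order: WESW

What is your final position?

Start: (x=3, y=2)
  W (west): (x=3, y=2) -> (x=2, y=2)
  E (east): (x=2, y=2) -> (x=3, y=2)
  S (south): (x=3, y=2) -> (x=3, y=3)
  W (west): (x=3, y=3) -> (x=2, y=3)
Final: (x=2, y=3)

Answer: Final position: (x=2, y=3)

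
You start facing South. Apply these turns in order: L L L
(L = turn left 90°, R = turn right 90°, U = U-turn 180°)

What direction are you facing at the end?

Answer: Final heading: West

Derivation:
Start: South
  L (left (90° counter-clockwise)) -> East
  L (left (90° counter-clockwise)) -> North
  L (left (90° counter-clockwise)) -> West
Final: West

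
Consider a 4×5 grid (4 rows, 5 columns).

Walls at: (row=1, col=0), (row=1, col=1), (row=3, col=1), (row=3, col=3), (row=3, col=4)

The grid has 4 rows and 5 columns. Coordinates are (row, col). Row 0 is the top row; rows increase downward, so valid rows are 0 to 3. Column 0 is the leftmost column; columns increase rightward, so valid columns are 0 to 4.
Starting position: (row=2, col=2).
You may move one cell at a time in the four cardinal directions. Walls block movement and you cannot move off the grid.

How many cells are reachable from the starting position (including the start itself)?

Answer: Reachable cells: 15

Derivation:
BFS flood-fill from (row=2, col=2):
  Distance 0: (row=2, col=2)
  Distance 1: (row=1, col=2), (row=2, col=1), (row=2, col=3), (row=3, col=2)
  Distance 2: (row=0, col=2), (row=1, col=3), (row=2, col=0), (row=2, col=4)
  Distance 3: (row=0, col=1), (row=0, col=3), (row=1, col=4), (row=3, col=0)
  Distance 4: (row=0, col=0), (row=0, col=4)
Total reachable: 15 (grid has 15 open cells total)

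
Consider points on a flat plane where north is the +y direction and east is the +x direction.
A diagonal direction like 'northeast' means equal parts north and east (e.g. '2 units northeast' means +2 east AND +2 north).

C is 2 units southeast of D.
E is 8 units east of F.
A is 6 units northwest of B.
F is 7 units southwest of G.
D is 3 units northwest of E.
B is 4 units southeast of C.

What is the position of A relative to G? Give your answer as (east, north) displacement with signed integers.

Place G at the origin (east=0, north=0).
  F is 7 units southwest of G: delta (east=-7, north=-7); F at (east=-7, north=-7).
  E is 8 units east of F: delta (east=+8, north=+0); E at (east=1, north=-7).
  D is 3 units northwest of E: delta (east=-3, north=+3); D at (east=-2, north=-4).
  C is 2 units southeast of D: delta (east=+2, north=-2); C at (east=0, north=-6).
  B is 4 units southeast of C: delta (east=+4, north=-4); B at (east=4, north=-10).
  A is 6 units northwest of B: delta (east=-6, north=+6); A at (east=-2, north=-4).
Therefore A relative to G: (east=-2, north=-4).

Answer: A is at (east=-2, north=-4) relative to G.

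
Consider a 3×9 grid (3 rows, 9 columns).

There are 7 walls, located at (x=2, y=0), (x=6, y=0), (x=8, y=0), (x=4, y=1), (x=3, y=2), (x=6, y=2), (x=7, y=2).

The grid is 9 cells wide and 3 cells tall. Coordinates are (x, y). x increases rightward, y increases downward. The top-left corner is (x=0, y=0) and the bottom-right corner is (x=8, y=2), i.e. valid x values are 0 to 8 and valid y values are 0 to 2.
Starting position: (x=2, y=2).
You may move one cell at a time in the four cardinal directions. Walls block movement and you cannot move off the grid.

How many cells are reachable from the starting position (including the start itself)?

BFS flood-fill from (x=2, y=2):
  Distance 0: (x=2, y=2)
  Distance 1: (x=2, y=1), (x=1, y=2)
  Distance 2: (x=1, y=1), (x=3, y=1), (x=0, y=2)
  Distance 3: (x=1, y=0), (x=3, y=0), (x=0, y=1)
  Distance 4: (x=0, y=0), (x=4, y=0)
  Distance 5: (x=5, y=0)
  Distance 6: (x=5, y=1)
  Distance 7: (x=6, y=1), (x=5, y=2)
  Distance 8: (x=7, y=1), (x=4, y=2)
  Distance 9: (x=7, y=0), (x=8, y=1)
  Distance 10: (x=8, y=2)
Total reachable: 20 (grid has 20 open cells total)

Answer: Reachable cells: 20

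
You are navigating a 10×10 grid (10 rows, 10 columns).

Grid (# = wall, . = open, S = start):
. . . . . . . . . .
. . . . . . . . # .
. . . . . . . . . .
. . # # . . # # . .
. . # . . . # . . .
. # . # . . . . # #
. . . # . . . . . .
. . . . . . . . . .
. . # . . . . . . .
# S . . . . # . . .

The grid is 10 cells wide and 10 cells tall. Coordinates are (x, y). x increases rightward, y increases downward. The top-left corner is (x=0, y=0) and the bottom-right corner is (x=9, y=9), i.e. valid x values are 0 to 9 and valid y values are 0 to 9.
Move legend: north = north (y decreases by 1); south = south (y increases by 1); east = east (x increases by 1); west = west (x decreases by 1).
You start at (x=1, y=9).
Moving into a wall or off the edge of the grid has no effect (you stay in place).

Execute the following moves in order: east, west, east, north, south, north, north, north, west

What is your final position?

Answer: Final position: (x=1, y=9)

Derivation:
Start: (x=1, y=9)
  east (east): (x=1, y=9) -> (x=2, y=9)
  west (west): (x=2, y=9) -> (x=1, y=9)
  east (east): (x=1, y=9) -> (x=2, y=9)
  north (north): blocked, stay at (x=2, y=9)
  south (south): blocked, stay at (x=2, y=9)
  [×3]north (north): blocked, stay at (x=2, y=9)
  west (west): (x=2, y=9) -> (x=1, y=9)
Final: (x=1, y=9)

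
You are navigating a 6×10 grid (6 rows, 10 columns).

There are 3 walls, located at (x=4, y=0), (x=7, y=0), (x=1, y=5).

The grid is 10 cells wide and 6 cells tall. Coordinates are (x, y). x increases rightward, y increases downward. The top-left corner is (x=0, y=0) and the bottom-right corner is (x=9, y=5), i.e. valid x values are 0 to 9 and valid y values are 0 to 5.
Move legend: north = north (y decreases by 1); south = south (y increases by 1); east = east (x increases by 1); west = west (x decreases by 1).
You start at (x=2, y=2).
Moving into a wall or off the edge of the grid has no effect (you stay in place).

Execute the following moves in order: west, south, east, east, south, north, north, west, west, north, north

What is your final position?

Answer: Final position: (x=1, y=0)

Derivation:
Start: (x=2, y=2)
  west (west): (x=2, y=2) -> (x=1, y=2)
  south (south): (x=1, y=2) -> (x=1, y=3)
  east (east): (x=1, y=3) -> (x=2, y=3)
  east (east): (x=2, y=3) -> (x=3, y=3)
  south (south): (x=3, y=3) -> (x=3, y=4)
  north (north): (x=3, y=4) -> (x=3, y=3)
  north (north): (x=3, y=3) -> (x=3, y=2)
  west (west): (x=3, y=2) -> (x=2, y=2)
  west (west): (x=2, y=2) -> (x=1, y=2)
  north (north): (x=1, y=2) -> (x=1, y=1)
  north (north): (x=1, y=1) -> (x=1, y=0)
Final: (x=1, y=0)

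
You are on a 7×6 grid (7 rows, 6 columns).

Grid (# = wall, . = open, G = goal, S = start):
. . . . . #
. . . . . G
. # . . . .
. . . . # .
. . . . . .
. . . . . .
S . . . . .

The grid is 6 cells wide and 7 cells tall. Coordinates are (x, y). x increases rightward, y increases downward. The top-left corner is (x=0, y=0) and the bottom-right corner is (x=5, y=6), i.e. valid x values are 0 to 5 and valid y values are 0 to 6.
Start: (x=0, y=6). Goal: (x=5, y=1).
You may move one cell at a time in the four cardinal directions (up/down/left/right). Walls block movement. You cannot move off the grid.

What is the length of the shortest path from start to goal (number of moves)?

BFS from (x=0, y=6) until reaching (x=5, y=1):
  Distance 0: (x=0, y=6)
  Distance 1: (x=0, y=5), (x=1, y=6)
  Distance 2: (x=0, y=4), (x=1, y=5), (x=2, y=6)
  Distance 3: (x=0, y=3), (x=1, y=4), (x=2, y=5), (x=3, y=6)
  Distance 4: (x=0, y=2), (x=1, y=3), (x=2, y=4), (x=3, y=5), (x=4, y=6)
  Distance 5: (x=0, y=1), (x=2, y=3), (x=3, y=4), (x=4, y=5), (x=5, y=6)
  Distance 6: (x=0, y=0), (x=1, y=1), (x=2, y=2), (x=3, y=3), (x=4, y=4), (x=5, y=5)
  Distance 7: (x=1, y=0), (x=2, y=1), (x=3, y=2), (x=5, y=4)
  Distance 8: (x=2, y=0), (x=3, y=1), (x=4, y=2), (x=5, y=3)
  Distance 9: (x=3, y=0), (x=4, y=1), (x=5, y=2)
  Distance 10: (x=4, y=0), (x=5, y=1)  <- goal reached here
One shortest path (10 moves): (x=0, y=6) -> (x=1, y=6) -> (x=2, y=6) -> (x=3, y=6) -> (x=4, y=6) -> (x=5, y=6) -> (x=5, y=5) -> (x=5, y=4) -> (x=5, y=3) -> (x=5, y=2) -> (x=5, y=1)

Answer: Shortest path length: 10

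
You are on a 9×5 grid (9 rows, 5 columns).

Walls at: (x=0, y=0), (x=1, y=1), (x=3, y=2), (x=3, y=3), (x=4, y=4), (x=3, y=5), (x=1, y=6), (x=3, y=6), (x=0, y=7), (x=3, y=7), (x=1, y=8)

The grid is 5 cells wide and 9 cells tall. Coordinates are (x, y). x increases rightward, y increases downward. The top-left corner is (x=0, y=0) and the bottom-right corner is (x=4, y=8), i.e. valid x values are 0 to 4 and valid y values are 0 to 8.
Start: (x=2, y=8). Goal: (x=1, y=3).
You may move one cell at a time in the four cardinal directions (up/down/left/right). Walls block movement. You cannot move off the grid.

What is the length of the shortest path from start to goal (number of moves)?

Answer: Shortest path length: 6

Derivation:
BFS from (x=2, y=8) until reaching (x=1, y=3):
  Distance 0: (x=2, y=8)
  Distance 1: (x=2, y=7), (x=3, y=8)
  Distance 2: (x=2, y=6), (x=1, y=7), (x=4, y=8)
  Distance 3: (x=2, y=5), (x=4, y=7)
  Distance 4: (x=2, y=4), (x=1, y=5), (x=4, y=6)
  Distance 5: (x=2, y=3), (x=1, y=4), (x=3, y=4), (x=0, y=5), (x=4, y=5)
  Distance 6: (x=2, y=2), (x=1, y=3), (x=0, y=4), (x=0, y=6)  <- goal reached here
One shortest path (6 moves): (x=2, y=8) -> (x=2, y=7) -> (x=2, y=6) -> (x=2, y=5) -> (x=1, y=5) -> (x=1, y=4) -> (x=1, y=3)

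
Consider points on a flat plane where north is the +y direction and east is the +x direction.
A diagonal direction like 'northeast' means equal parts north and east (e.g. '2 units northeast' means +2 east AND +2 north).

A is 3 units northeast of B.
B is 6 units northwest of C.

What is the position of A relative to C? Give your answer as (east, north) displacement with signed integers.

Answer: A is at (east=-3, north=9) relative to C.

Derivation:
Place C at the origin (east=0, north=0).
  B is 6 units northwest of C: delta (east=-6, north=+6); B at (east=-6, north=6).
  A is 3 units northeast of B: delta (east=+3, north=+3); A at (east=-3, north=9).
Therefore A relative to C: (east=-3, north=9).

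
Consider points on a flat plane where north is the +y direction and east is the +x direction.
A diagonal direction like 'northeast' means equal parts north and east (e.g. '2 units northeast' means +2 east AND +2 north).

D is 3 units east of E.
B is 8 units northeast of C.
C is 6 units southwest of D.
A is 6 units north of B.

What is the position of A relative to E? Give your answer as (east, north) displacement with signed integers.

Answer: A is at (east=5, north=8) relative to E.

Derivation:
Place E at the origin (east=0, north=0).
  D is 3 units east of E: delta (east=+3, north=+0); D at (east=3, north=0).
  C is 6 units southwest of D: delta (east=-6, north=-6); C at (east=-3, north=-6).
  B is 8 units northeast of C: delta (east=+8, north=+8); B at (east=5, north=2).
  A is 6 units north of B: delta (east=+0, north=+6); A at (east=5, north=8).
Therefore A relative to E: (east=5, north=8).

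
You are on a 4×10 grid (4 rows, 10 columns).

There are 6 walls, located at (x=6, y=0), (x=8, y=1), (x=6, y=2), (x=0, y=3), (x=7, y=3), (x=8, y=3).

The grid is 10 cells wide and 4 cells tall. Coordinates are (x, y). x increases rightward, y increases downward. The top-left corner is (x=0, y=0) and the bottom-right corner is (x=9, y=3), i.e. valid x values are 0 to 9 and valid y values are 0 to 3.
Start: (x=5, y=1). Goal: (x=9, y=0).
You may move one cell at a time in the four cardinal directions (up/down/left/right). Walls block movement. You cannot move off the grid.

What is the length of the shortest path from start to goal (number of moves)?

Answer: Shortest path length: 5

Derivation:
BFS from (x=5, y=1) until reaching (x=9, y=0):
  Distance 0: (x=5, y=1)
  Distance 1: (x=5, y=0), (x=4, y=1), (x=6, y=1), (x=5, y=2)
  Distance 2: (x=4, y=0), (x=3, y=1), (x=7, y=1), (x=4, y=2), (x=5, y=3)
  Distance 3: (x=3, y=0), (x=7, y=0), (x=2, y=1), (x=3, y=2), (x=7, y=2), (x=4, y=3), (x=6, y=3)
  Distance 4: (x=2, y=0), (x=8, y=0), (x=1, y=1), (x=2, y=2), (x=8, y=2), (x=3, y=3)
  Distance 5: (x=1, y=0), (x=9, y=0), (x=0, y=1), (x=1, y=2), (x=9, y=2), (x=2, y=3)  <- goal reached here
One shortest path (5 moves): (x=5, y=1) -> (x=6, y=1) -> (x=7, y=1) -> (x=7, y=0) -> (x=8, y=0) -> (x=9, y=0)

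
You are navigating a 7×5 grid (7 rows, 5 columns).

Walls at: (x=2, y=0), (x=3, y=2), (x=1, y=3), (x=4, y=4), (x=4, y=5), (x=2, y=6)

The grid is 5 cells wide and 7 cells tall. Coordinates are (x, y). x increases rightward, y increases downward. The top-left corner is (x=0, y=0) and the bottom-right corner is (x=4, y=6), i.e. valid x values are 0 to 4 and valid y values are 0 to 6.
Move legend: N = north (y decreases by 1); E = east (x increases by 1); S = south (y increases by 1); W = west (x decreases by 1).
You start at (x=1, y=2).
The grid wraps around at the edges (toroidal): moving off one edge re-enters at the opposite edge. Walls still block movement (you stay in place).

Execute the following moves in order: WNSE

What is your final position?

Start: (x=1, y=2)
  W (west): (x=1, y=2) -> (x=0, y=2)
  N (north): (x=0, y=2) -> (x=0, y=1)
  S (south): (x=0, y=1) -> (x=0, y=2)
  E (east): (x=0, y=2) -> (x=1, y=2)
Final: (x=1, y=2)

Answer: Final position: (x=1, y=2)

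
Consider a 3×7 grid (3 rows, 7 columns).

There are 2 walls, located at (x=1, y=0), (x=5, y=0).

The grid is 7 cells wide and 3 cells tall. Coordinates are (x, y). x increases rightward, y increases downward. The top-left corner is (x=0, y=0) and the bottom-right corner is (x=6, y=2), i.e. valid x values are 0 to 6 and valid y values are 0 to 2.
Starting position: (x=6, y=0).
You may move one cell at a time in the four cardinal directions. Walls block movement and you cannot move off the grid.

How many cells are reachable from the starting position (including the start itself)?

BFS flood-fill from (x=6, y=0):
  Distance 0: (x=6, y=0)
  Distance 1: (x=6, y=1)
  Distance 2: (x=5, y=1), (x=6, y=2)
  Distance 3: (x=4, y=1), (x=5, y=2)
  Distance 4: (x=4, y=0), (x=3, y=1), (x=4, y=2)
  Distance 5: (x=3, y=0), (x=2, y=1), (x=3, y=2)
  Distance 6: (x=2, y=0), (x=1, y=1), (x=2, y=2)
  Distance 7: (x=0, y=1), (x=1, y=2)
  Distance 8: (x=0, y=0), (x=0, y=2)
Total reachable: 19 (grid has 19 open cells total)

Answer: Reachable cells: 19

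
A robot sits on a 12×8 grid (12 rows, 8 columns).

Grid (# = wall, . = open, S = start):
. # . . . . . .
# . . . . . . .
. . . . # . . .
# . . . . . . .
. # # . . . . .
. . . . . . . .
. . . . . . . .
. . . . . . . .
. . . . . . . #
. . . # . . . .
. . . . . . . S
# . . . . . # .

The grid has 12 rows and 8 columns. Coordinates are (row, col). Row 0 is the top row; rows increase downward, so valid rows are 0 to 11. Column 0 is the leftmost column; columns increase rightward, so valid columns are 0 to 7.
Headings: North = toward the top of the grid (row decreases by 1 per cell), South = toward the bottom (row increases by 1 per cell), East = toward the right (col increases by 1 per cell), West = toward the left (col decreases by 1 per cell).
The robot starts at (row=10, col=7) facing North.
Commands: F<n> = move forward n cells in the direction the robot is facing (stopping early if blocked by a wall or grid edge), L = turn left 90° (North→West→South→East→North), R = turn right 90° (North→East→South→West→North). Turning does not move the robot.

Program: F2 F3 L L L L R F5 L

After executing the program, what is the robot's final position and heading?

Start: (row=10, col=7), facing North
  F2: move forward 1/2 (blocked), now at (row=9, col=7)
  F3: move forward 0/3 (blocked), now at (row=9, col=7)
  L: turn left, now facing West
  L: turn left, now facing South
  L: turn left, now facing East
  L: turn left, now facing North
  R: turn right, now facing East
  F5: move forward 0/5 (blocked), now at (row=9, col=7)
  L: turn left, now facing North
Final: (row=9, col=7), facing North

Answer: Final position: (row=9, col=7), facing North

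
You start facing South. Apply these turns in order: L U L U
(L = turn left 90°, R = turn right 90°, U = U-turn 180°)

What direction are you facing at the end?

Answer: Final heading: North

Derivation:
Start: South
  L (left (90° counter-clockwise)) -> East
  U (U-turn (180°)) -> West
  L (left (90° counter-clockwise)) -> South
  U (U-turn (180°)) -> North
Final: North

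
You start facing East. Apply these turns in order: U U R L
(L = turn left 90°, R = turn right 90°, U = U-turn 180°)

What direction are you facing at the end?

Start: East
  U (U-turn (180°)) -> West
  U (U-turn (180°)) -> East
  R (right (90° clockwise)) -> South
  L (left (90° counter-clockwise)) -> East
Final: East

Answer: Final heading: East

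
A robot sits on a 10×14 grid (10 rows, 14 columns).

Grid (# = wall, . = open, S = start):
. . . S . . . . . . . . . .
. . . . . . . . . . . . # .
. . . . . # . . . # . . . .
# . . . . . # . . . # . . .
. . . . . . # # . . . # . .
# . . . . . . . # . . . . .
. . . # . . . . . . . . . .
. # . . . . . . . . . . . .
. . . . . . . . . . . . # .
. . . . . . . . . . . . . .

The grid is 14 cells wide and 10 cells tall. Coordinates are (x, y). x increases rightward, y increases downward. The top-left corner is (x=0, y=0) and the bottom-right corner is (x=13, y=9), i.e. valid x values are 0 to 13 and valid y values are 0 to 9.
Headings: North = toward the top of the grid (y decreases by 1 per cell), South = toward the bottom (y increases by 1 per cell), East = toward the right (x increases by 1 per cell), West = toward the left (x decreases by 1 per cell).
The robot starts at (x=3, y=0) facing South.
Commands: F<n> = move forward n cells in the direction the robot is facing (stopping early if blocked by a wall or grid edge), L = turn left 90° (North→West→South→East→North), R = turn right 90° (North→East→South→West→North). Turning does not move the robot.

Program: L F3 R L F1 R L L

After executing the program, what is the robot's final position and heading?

Answer: Final position: (x=7, y=0), facing North

Derivation:
Start: (x=3, y=0), facing South
  L: turn left, now facing East
  F3: move forward 3, now at (x=6, y=0)
  R: turn right, now facing South
  L: turn left, now facing East
  F1: move forward 1, now at (x=7, y=0)
  R: turn right, now facing South
  L: turn left, now facing East
  L: turn left, now facing North
Final: (x=7, y=0), facing North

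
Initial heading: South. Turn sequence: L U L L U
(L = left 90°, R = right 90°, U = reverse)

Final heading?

Start: South
  L (left (90° counter-clockwise)) -> East
  U (U-turn (180°)) -> West
  L (left (90° counter-clockwise)) -> South
  L (left (90° counter-clockwise)) -> East
  U (U-turn (180°)) -> West
Final: West

Answer: Final heading: West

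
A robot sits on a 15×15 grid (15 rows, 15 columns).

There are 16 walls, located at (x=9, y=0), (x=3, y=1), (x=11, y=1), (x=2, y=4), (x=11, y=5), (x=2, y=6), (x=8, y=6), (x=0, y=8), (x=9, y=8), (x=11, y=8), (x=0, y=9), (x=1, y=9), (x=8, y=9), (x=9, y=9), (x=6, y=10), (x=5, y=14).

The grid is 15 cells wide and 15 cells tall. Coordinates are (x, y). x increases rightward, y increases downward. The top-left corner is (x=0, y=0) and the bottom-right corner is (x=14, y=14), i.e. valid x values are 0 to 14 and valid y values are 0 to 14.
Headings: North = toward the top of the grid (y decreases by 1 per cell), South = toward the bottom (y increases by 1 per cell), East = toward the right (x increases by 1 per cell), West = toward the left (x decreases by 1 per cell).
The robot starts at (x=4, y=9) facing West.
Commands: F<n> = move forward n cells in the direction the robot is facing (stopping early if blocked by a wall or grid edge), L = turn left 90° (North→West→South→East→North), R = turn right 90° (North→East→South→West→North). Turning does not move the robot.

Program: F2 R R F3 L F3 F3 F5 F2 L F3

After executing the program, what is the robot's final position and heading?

Start: (x=4, y=9), facing West
  F2: move forward 2, now at (x=2, y=9)
  R: turn right, now facing North
  R: turn right, now facing East
  F3: move forward 3, now at (x=5, y=9)
  L: turn left, now facing North
  F3: move forward 3, now at (x=5, y=6)
  F3: move forward 3, now at (x=5, y=3)
  F5: move forward 3/5 (blocked), now at (x=5, y=0)
  F2: move forward 0/2 (blocked), now at (x=5, y=0)
  L: turn left, now facing West
  F3: move forward 3, now at (x=2, y=0)
Final: (x=2, y=0), facing West

Answer: Final position: (x=2, y=0), facing West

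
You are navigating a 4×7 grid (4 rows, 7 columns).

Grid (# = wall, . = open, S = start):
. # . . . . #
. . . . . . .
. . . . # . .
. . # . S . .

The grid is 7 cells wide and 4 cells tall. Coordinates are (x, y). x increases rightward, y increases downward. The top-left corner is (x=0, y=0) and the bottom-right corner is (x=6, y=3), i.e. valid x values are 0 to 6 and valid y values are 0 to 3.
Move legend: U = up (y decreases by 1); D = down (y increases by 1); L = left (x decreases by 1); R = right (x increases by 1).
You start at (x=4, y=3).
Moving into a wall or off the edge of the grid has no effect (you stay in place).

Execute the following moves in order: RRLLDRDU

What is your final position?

Start: (x=4, y=3)
  R (right): (x=4, y=3) -> (x=5, y=3)
  R (right): (x=5, y=3) -> (x=6, y=3)
  L (left): (x=6, y=3) -> (x=5, y=3)
  L (left): (x=5, y=3) -> (x=4, y=3)
  D (down): blocked, stay at (x=4, y=3)
  R (right): (x=4, y=3) -> (x=5, y=3)
  D (down): blocked, stay at (x=5, y=3)
  U (up): (x=5, y=3) -> (x=5, y=2)
Final: (x=5, y=2)

Answer: Final position: (x=5, y=2)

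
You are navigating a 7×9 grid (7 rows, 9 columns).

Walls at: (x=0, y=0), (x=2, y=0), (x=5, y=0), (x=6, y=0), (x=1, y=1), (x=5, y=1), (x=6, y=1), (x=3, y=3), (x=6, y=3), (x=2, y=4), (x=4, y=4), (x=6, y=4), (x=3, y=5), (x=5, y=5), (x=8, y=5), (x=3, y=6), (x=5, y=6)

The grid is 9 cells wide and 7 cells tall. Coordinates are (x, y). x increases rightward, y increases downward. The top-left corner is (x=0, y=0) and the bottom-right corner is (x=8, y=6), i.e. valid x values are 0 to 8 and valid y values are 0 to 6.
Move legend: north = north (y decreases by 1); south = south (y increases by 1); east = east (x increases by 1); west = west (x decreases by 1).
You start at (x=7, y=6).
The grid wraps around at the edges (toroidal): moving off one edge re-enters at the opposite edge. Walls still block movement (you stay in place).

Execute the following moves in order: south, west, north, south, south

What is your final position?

Start: (x=7, y=6)
  south (south): (x=7, y=6) -> (x=7, y=0)
  west (west): blocked, stay at (x=7, y=0)
  north (north): (x=7, y=0) -> (x=7, y=6)
  south (south): (x=7, y=6) -> (x=7, y=0)
  south (south): (x=7, y=0) -> (x=7, y=1)
Final: (x=7, y=1)

Answer: Final position: (x=7, y=1)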